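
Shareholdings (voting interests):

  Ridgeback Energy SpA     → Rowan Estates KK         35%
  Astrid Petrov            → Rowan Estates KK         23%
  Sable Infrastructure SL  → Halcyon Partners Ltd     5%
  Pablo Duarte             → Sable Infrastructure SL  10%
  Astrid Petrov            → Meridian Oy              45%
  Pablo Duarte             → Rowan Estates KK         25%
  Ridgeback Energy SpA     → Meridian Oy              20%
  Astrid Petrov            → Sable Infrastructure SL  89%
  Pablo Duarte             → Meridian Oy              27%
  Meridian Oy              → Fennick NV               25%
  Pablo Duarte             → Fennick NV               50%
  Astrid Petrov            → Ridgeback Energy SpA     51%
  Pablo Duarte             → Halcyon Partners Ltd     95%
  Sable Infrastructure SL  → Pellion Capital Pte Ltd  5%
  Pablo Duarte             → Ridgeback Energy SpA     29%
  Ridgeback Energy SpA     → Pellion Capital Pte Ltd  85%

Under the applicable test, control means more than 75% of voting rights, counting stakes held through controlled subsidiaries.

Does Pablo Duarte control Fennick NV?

Pablo holds 95% of Halcyon, so Pablo controls Halcyon.
In Fennick, Pablo's side holds only 50%, not > 75%.
So Pablo does not control Fennick.

No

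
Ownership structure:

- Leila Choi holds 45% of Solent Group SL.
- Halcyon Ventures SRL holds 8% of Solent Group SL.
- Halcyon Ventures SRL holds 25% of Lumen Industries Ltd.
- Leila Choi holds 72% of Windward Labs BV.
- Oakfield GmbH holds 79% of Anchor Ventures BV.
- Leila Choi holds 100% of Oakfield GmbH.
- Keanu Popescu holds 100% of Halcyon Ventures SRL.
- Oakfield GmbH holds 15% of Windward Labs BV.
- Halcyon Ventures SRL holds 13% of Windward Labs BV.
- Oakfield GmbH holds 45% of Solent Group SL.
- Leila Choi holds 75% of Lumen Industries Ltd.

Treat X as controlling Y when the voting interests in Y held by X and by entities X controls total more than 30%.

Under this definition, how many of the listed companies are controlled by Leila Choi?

5

Leila holds 100% of Oakfield, so Leila controls Oakfield.
Oakfield and Leila together hold 15% + 72% = 87% of Windward, so Leila controls Windward.
Oakfield holds 79% of Anchor, so Leila controls Anchor.
Leila holds 75% of Lumen, so Leila controls Lumen.
Leila and Oakfield together hold 45% + 45% = 90% of Solent, so Leila controls Solent.
No other company's threshold is met.
Leila controls 5 companies.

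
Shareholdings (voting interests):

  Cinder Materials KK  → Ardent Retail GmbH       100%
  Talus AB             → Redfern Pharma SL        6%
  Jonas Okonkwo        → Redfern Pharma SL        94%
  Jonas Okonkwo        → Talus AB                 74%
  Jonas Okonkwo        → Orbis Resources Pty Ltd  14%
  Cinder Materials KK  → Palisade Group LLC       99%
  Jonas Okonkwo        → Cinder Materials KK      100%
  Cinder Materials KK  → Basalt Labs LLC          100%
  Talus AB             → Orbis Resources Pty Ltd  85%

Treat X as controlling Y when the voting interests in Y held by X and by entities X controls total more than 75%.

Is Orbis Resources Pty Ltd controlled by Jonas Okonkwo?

Jonas holds 100% of Cinder, so Jonas controls Cinder.
Cinder holds 99% of Palisade, so Jonas controls Palisade.
Cinder holds 100% of Ardent, so Jonas controls Ardent.
Jonas holds 94% of Redfern, so Jonas controls Redfern.
Cinder holds 100% of Basalt, so Jonas controls Basalt.
In Orbis, Jonas's side holds only 14%, not > 75%.
So Jonas does not control Orbis.

No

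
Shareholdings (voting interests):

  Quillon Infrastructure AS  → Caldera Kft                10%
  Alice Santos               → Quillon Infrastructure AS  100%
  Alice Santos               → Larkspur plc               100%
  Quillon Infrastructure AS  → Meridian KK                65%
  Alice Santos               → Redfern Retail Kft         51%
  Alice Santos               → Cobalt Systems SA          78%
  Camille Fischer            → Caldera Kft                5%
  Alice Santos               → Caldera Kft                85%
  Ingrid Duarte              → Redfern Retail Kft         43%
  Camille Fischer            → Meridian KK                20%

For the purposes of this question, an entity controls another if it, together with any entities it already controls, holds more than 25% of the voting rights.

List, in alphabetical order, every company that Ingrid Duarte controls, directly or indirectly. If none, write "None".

Ingrid holds 43% of Redfern, so Ingrid controls Redfern.
No other company's threshold is met.

Redfern Retail Kft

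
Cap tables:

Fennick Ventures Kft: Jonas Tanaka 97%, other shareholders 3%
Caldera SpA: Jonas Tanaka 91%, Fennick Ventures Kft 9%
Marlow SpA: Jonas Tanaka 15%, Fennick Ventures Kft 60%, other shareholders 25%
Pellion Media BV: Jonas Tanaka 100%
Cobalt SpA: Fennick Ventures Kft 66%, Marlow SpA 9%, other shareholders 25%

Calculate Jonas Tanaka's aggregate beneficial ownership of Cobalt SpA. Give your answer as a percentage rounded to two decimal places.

70.61%

Jonas reaches Cobalt along 3 paths.
Via Fennick: 97% × 66% = 64.02%.
Via Marlow: 15% × 9% = 1.35%.
Via Fennick → Marlow: 97% × 60% × 9% = 5.238%.
Total: 64.02% + 1.35% + 5.238% = 70.608%.
Rounded: 70.61%.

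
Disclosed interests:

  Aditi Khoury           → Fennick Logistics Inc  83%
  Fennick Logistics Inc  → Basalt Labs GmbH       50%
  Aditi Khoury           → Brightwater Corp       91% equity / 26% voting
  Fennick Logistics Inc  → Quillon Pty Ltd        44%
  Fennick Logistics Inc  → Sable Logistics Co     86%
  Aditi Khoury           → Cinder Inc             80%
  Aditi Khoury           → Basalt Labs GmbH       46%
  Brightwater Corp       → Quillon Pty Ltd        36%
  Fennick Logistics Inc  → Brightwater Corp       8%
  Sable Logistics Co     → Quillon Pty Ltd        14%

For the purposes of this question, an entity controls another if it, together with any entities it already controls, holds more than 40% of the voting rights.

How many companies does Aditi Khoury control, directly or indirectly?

Aditi holds 83% of Fennick, so Aditi controls Fennick.
Aditi holds 80% of Cinder, so Aditi controls Cinder.
Fennick holds 86% of Sable, so Aditi controls Sable.
Aditi and Fennick together hold 46% + 50% = 96% of Basalt, so Aditi controls Basalt.
Fennick and Sable together hold 44% + 14% = 58% of Quillon, so Aditi controls Quillon.
No other company's threshold is met.
Aditi controls 5 companies.

5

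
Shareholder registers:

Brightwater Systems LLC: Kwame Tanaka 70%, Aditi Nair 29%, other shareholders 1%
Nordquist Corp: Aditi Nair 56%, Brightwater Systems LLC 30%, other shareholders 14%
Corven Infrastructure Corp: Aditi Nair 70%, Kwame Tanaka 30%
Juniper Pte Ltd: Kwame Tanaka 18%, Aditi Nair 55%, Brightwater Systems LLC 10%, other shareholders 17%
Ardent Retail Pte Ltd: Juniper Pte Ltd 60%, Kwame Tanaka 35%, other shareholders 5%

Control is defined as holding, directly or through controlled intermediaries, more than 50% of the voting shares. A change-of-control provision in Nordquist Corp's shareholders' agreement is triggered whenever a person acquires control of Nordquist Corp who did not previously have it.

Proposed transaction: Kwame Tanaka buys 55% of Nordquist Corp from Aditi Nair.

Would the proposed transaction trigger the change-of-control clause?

The purchase adds only to Kwame's holdings (Aditi's stake shrinks), so Kwame is the only person who could newly come to control Nordquist.
Kwame holds 70% of Brightwater, so Kwame controls Brightwater.
In Nordquist, Kwame's side holds only 30%, not > 50%.
So before the transaction, Kwame does not control Nordquist.
After the purchase, Kwame holds 55% of Nordquist directly, and Aditi's stake falls to 1%.
Brightwater and Kwame together hold 30% + 55% = 85% of Nordquist, so Kwame controls Nordquist.
Kwame did not control Nordquist before and does after, so the clause is triggered.

Yes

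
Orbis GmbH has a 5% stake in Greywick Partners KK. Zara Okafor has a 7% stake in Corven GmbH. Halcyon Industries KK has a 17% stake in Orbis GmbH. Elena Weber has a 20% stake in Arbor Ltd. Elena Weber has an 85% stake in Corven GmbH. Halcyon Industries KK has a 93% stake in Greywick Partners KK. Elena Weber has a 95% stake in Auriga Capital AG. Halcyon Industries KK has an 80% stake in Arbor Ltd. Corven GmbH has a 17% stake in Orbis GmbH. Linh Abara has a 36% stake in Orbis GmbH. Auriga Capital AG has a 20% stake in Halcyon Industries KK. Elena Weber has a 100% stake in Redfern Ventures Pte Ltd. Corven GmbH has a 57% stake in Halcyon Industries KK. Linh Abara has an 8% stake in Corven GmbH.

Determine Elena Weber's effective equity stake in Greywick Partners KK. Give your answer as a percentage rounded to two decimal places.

Elena reaches Greywick along 5 paths.
Via Corven → Halcyon: 85% × 57% × 93% = 45.0585%.
Via Auriga → Halcyon: 95% × 20% × 93% = 17.67%.
Via Corven → Halcyon → Orbis: 85% × 57% × 17% × 5% = 0.411825%.
Via Auriga → Halcyon → Orbis: 95% × 20% × 17% × 5% = 0.1615%.
Via Corven → Orbis: 85% × 17% × 5% = 0.7225%.
Total: 45.0585% + 17.67% + 0.411825% + 0.1615% + 0.7225% = 64.024325%.
Rounded: 64.02%.

64.02%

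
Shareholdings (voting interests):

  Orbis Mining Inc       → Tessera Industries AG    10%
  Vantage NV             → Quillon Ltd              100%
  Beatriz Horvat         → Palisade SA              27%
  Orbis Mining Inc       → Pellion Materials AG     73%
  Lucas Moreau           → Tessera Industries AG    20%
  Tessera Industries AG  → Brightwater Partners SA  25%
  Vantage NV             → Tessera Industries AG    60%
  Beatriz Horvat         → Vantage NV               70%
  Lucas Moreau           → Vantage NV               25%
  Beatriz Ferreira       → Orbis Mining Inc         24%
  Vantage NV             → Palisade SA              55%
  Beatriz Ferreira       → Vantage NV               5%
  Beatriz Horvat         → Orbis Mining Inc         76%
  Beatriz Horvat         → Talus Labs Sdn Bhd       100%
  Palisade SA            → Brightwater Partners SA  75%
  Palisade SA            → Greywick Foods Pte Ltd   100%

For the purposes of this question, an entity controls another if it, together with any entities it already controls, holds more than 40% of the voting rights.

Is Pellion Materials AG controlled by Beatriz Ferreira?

No

Beatriz Ferreira's largest direct stake is 24% in Orbis, which does not meet the threshold, so Beatriz Ferreira controls no company.
Neither Beatriz Ferreira nor any entity Beatriz Ferreira controls holds any voting interest in Pellion.
So Beatriz Ferreira does not control Pellion.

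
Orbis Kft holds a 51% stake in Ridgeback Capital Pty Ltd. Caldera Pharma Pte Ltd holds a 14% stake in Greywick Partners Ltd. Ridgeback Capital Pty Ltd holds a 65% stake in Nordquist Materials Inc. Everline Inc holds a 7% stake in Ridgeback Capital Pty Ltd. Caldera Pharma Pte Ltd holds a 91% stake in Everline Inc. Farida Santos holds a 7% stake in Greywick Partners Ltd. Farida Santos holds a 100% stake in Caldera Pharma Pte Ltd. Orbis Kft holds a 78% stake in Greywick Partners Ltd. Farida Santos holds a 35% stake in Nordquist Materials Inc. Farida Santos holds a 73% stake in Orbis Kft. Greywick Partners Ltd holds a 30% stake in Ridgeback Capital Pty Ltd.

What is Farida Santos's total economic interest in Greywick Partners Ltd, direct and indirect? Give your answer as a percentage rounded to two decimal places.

77.94%

Farida reaches Greywick along 3 paths.
Via Caldera: 100% × 14% = 14%.
Direct stake: 7% = 7%.
Via Orbis: 73% × 78% = 56.94%.
Total: 14% + 7% + 56.94% = 77.94%.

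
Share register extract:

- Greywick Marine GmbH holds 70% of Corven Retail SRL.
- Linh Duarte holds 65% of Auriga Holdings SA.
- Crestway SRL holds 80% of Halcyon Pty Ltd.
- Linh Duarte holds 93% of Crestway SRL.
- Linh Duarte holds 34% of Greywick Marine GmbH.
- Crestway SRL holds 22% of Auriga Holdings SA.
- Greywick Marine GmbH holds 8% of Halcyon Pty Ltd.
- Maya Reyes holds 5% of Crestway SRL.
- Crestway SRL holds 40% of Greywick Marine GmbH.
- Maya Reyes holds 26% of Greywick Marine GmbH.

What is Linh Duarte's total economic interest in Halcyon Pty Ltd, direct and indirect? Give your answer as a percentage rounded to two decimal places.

80.10%

Linh reaches Halcyon along 3 paths.
Via Crestway: 93% × 80% = 74.4%.
Via Greywick: 34% × 8% = 2.72%.
Via Crestway → Greywick: 93% × 40% × 8% = 2.976%.
Total: 74.4% + 2.72% + 2.976% = 80.096%.
Rounded: 80.10%.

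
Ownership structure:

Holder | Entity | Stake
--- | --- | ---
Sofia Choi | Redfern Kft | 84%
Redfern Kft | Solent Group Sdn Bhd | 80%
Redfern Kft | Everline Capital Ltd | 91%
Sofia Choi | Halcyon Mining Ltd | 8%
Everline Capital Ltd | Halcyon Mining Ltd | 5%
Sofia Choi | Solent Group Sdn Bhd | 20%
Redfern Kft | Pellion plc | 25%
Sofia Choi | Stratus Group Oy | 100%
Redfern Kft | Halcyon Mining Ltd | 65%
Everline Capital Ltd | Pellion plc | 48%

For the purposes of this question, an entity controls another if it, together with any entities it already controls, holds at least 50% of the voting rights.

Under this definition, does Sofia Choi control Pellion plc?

Sofia holds 84% of Redfern, so Sofia controls Redfern.
Redfern holds 91% of Everline, so Sofia controls Everline.
Everline and Redfern together hold 48% + 25% = 73% of Pellion, so Sofia controls Pellion.

Yes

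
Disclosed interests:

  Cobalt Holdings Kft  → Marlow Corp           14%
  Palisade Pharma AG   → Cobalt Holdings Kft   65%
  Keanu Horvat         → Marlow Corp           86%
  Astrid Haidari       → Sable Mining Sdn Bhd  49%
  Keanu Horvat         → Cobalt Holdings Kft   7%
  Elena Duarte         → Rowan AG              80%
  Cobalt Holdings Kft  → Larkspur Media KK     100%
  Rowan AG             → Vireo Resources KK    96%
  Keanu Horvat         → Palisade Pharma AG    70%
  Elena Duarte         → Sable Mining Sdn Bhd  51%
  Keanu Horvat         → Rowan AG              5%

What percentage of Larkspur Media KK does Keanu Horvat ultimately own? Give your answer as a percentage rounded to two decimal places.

Keanu reaches Larkspur along 2 paths.
Via Cobalt: 7% × 100% = 7%.
Via Palisade → Cobalt: 70% × 65% × 100% = 45.5%.
Total: 7% + 45.5% = 52.5%.
Rounded: 52.50%.

52.50%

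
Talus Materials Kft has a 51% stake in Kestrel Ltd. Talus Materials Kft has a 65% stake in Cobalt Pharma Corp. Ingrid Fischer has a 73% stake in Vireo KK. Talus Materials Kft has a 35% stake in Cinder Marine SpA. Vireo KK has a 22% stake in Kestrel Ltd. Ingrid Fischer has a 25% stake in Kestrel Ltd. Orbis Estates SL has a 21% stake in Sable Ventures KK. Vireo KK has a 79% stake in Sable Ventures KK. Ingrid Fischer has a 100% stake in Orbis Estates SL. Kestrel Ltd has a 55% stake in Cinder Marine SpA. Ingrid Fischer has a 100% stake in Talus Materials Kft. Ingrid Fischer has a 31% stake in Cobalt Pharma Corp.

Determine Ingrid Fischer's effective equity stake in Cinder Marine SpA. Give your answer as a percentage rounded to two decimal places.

Ingrid reaches Cinder along 4 paths.
Via Kestrel: 25% × 55% = 13.75%.
Via Talus → Kestrel: 100% × 51% × 55% = 28.05%.
Via Vireo → Kestrel: 73% × 22% × 55% = 8.833%.
Via Talus: 100% × 35% = 35%.
Total: 13.75% + 28.05% + 8.833% + 35% = 85.633%.
Rounded: 85.63%.

85.63%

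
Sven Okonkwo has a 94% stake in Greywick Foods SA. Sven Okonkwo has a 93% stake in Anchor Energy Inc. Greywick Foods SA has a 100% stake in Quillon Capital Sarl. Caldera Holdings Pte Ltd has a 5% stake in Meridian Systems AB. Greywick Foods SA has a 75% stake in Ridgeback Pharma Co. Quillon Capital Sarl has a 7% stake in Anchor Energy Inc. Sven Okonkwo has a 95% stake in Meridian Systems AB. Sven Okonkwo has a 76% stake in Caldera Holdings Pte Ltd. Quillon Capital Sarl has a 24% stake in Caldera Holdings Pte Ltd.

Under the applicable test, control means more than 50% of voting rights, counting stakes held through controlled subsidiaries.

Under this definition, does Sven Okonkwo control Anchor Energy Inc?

Sven holds 94% of Greywick, so Sven controls Greywick.
Greywick holds 100% of Quillon, so Sven controls Quillon.
Quillon and Sven together hold 7% + 93% = 100% of Anchor, so Sven controls Anchor.

Yes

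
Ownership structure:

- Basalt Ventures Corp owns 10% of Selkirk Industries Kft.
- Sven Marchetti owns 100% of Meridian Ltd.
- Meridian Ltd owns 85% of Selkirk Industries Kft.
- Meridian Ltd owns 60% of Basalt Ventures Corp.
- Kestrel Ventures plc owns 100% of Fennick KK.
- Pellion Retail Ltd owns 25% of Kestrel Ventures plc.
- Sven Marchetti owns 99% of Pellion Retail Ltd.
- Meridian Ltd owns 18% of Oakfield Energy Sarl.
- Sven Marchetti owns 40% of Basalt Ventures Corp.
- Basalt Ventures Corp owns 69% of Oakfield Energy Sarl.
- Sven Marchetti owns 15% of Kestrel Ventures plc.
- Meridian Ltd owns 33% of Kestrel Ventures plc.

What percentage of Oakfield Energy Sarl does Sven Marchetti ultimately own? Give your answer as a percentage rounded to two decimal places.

Sven reaches Oakfield along 3 paths.
Via Basalt: 40% × 69% = 27.6%.
Via Meridian → Basalt: 100% × 60% × 69% = 41.4%.
Via Meridian: 100% × 18% = 18%.
Total: 27.6% + 41.4% + 18% = 87%.
Rounded: 87.00%.

87.00%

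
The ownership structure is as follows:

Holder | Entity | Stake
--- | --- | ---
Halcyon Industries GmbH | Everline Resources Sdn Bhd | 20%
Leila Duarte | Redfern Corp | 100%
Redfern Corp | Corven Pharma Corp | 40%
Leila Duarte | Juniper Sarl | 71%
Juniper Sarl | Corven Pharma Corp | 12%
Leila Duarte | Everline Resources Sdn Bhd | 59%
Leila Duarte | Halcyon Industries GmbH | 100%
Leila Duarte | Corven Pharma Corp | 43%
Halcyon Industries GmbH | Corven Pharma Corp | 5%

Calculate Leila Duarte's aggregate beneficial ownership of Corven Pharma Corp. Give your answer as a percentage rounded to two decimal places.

96.52%

Leila reaches Corven along 4 paths.
Direct stake: 43% = 43%.
Via Juniper: 71% × 12% = 8.52%.
Via Redfern: 100% × 40% = 40%.
Via Halcyon: 100% × 5% = 5%.
Total: 43% + 8.52% + 40% + 5% = 96.52%.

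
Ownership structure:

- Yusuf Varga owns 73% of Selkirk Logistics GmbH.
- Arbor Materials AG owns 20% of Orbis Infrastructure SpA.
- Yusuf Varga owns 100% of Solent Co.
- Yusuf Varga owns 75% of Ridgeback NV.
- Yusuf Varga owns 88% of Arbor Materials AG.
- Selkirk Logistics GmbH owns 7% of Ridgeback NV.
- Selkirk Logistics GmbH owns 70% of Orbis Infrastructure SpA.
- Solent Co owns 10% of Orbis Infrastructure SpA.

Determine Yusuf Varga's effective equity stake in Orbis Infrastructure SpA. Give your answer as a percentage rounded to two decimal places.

78.70%

Yusuf reaches Orbis along 3 paths.
Via Selkirk: 73% × 70% = 51.1%.
Via Solent: 100% × 10% = 10%.
Via Arbor: 88% × 20% = 17.6%.
Total: 51.1% + 10% + 17.6% = 78.7%.
Rounded: 78.70%.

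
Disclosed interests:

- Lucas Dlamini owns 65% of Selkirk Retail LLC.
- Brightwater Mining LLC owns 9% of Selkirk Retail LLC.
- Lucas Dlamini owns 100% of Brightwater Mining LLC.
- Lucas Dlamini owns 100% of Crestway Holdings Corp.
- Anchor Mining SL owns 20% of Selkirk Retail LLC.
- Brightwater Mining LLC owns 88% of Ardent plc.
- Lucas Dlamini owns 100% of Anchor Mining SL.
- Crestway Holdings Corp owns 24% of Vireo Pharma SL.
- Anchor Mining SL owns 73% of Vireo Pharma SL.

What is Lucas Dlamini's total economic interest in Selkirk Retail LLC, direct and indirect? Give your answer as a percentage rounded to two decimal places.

Lucas reaches Selkirk along 3 paths.
Via Anchor: 100% × 20% = 20%.
Direct stake: 65% = 65%.
Via Brightwater: 100% × 9% = 9%.
Total: 20% + 65% + 9% = 94%.
Rounded: 94.00%.

94.00%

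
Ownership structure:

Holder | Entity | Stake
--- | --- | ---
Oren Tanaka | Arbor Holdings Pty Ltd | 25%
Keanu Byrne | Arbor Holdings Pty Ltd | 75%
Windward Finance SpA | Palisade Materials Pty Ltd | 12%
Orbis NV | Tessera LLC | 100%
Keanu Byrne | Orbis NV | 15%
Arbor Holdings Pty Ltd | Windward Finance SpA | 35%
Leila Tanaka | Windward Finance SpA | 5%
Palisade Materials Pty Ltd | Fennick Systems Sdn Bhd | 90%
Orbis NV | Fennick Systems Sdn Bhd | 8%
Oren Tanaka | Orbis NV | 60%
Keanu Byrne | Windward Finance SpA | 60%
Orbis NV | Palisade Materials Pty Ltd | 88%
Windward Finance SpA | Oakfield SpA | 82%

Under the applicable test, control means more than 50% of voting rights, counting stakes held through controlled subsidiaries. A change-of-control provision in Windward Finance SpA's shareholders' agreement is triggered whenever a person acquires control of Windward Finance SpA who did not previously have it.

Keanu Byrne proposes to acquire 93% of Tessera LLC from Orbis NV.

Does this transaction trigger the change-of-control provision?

The purchase adds only to Keanu's holdings (Orbis's stake shrinks), so Keanu is the only person who could newly come to control Windward.
Keanu holds 75% of Arbor, so Keanu controls Arbor.
Keanu and Arbor together hold 60% + 35% = 95% of Windward, so Keanu controls Windward.
So Keanu already controls Windward before the transaction.
After the purchase, Keanu holds 93% of Tessera directly, and Orbis's stake falls to 7%.
Keanu controlled Windward already, so this is not a new person acquiring control; every other person's position is unchanged or reduced.
No new person acquires control, so the clause is not triggered.

No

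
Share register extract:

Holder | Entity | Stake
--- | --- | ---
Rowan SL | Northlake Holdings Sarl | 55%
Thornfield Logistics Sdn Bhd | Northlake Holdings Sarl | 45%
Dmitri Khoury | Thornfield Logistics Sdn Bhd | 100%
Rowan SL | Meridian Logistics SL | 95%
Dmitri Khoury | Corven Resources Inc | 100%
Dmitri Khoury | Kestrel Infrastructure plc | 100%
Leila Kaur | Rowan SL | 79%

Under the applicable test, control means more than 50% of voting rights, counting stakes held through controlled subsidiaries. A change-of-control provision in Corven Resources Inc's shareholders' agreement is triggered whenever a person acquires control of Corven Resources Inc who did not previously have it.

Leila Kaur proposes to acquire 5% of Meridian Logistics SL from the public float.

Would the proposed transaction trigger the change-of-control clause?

The purchase changes only Leila's holdings, so Leila is the only person who could newly come to control Corven.
Leila holds 79% of Rowan, so Leila controls Rowan.
Rowan holds 95% of Meridian, so Leila controls Meridian.
Rowan holds 55% of Northlake, so Leila controls Northlake.
Neither Leila nor any entity Leila controls holds any voting interest in Corven.
So before the transaction, Leila does not control Corven.
After the purchase, Leila holds 5% of Meridian directly.
Rowan and Leila together hold 95% + 5% = 100% of Meridian, so Leila controls Meridian.
After the transaction, neither Leila nor any entity Leila controls holds a voting interest in Corven, so Leila still does not control it.
No new person acquires control, so the clause is not triggered.

No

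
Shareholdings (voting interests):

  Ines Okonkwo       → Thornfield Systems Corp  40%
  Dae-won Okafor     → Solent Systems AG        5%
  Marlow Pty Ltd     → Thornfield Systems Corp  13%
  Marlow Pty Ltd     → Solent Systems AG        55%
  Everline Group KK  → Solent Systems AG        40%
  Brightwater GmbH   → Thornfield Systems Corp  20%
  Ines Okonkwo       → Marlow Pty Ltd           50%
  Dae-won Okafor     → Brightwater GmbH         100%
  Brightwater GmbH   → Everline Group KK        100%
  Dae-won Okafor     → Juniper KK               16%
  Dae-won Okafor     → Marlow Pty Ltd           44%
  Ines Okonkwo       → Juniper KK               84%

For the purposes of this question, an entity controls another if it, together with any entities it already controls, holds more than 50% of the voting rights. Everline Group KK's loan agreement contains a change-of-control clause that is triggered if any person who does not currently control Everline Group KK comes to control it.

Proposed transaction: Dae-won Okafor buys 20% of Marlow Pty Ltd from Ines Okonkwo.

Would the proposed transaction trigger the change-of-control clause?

No

The purchase adds only to Dae-won's holdings (Ines's stake shrinks), so Dae-won is the only person who could newly come to control Everline.
Dae-won holds 100% of Brightwater, so Dae-won controls Brightwater.
Brightwater holds 100% of Everline, so Dae-won controls Everline.
So Dae-won already controls Everline before the transaction.
After the purchase, Dae-won's direct stake in Marlow rises to 44% + 20% = 64%, and Ines's stake falls to 30%.
Dae-won controlled Everline already, so this is not a new person acquiring control; every other person's position is unchanged or reduced.
No new person acquires control, so the clause is not triggered.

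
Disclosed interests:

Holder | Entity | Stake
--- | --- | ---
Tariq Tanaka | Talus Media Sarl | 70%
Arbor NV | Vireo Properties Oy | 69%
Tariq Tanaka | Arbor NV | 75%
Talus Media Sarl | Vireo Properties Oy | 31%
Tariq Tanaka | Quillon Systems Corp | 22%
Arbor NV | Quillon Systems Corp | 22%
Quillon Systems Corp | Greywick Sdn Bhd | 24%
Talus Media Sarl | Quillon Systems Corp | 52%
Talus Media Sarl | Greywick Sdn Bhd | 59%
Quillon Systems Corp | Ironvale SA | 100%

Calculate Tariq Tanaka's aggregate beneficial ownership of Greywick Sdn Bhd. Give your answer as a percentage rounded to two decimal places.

Tariq reaches Greywick along 4 paths.
Via Talus → Quillon: 70% × 52% × 24% = 8.736%.
Via Quillon: 22% × 24% = 5.28%.
Via Arbor → Quillon: 75% × 22% × 24% = 3.96%.
Via Talus: 70% × 59% = 41.3%.
Total: 8.736% + 5.28% + 3.96% + 41.3% = 59.276%.
Rounded: 59.28%.

59.28%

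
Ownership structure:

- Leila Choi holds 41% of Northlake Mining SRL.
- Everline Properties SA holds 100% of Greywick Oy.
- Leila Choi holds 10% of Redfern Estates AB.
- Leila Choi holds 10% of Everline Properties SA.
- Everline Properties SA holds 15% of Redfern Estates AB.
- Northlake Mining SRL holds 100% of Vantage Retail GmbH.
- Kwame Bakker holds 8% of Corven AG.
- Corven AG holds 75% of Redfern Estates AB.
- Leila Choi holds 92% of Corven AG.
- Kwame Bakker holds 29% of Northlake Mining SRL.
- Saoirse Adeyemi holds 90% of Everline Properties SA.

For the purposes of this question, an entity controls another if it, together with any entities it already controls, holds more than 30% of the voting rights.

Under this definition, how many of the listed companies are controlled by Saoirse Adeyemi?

2

Saoirse holds 90% of Everline, so Saoirse controls Everline.
Everline holds 100% of Greywick, so Saoirse controls Greywick.
No other company's threshold is met.
Saoirse controls 2 companies.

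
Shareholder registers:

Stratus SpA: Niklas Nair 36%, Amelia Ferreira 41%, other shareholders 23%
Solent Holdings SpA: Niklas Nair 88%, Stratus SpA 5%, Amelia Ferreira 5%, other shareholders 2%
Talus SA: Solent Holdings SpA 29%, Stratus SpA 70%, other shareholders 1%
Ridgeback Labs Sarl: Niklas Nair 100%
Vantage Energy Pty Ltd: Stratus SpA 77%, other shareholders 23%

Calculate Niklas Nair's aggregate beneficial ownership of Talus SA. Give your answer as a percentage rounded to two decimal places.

Niklas reaches Talus along 3 paths.
Via Solent: 88% × 29% = 25.52%.
Via Stratus → Solent: 36% × 5% × 29% = 0.522%.
Via Stratus: 36% × 70% = 25.2%.
Total: 25.52% + 0.522% + 25.2% = 51.242%.
Rounded: 51.24%.

51.24%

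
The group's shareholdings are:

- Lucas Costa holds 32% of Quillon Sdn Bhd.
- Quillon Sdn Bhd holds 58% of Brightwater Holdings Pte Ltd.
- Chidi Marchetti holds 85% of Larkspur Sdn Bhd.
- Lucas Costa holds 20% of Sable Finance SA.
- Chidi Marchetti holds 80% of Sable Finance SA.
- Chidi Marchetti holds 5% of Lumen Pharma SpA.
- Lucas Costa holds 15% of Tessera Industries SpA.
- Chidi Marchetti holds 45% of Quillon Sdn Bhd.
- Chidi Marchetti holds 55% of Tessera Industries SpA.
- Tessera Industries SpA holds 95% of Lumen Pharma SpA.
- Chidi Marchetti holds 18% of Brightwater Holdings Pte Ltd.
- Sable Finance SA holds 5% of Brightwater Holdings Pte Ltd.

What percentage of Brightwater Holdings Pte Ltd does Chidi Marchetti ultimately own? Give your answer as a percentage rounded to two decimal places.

48.10%

Chidi reaches Brightwater along 3 paths.
Via Sable: 80% × 5% = 4%.
Direct stake: 18% = 18%.
Via Quillon: 45% × 58% = 26.1%.
Total: 4% + 18% + 26.1% = 48.1%.
Rounded: 48.10%.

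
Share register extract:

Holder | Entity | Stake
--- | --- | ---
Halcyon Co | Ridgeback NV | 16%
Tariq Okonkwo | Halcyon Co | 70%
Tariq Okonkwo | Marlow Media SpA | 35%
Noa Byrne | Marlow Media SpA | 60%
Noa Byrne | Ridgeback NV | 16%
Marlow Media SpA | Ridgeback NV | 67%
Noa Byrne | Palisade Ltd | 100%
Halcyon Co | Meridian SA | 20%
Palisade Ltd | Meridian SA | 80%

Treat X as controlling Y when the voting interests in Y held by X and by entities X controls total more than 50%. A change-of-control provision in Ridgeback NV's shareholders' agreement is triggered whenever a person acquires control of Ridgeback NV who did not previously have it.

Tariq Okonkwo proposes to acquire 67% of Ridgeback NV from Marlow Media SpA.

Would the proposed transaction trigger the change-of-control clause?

Yes

The purchase adds only to Tariq's holdings (Marlow's stake shrinks), so Tariq is the only person who could newly come to control Ridgeback.
Tariq holds 70% of Halcyon, so Tariq controls Halcyon.
In Ridgeback, Tariq's side holds only 16%, not > 50%.
So before the transaction, Tariq does not control Ridgeback.
After the purchase, Tariq holds 67% of Ridgeback directly, and Marlow's stake falls to 0%.
Halcyon and Tariq together hold 16% + 67% = 83% of Ridgeback, so Tariq controls Ridgeback.
Tariq did not control Ridgeback before and does after, so the clause is triggered.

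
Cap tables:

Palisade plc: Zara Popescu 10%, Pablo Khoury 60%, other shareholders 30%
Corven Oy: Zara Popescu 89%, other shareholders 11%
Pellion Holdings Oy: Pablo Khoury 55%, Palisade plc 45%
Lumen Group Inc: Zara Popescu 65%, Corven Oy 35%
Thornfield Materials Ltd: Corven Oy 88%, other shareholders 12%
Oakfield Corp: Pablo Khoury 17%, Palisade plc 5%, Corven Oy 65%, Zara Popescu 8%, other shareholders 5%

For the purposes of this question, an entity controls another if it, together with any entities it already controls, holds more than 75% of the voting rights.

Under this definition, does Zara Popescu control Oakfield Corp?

Zara holds 89% of Corven, so Zara controls Corven.
Zara and Corven together hold 65% + 35% = 100% of Lumen, so Zara controls Lumen.
Corven holds 88% of Thornfield, so Zara controls Thornfield.
In Oakfield, Zara's side holds only 65% + 8% = 73%, not > 75%.
So Zara does not control Oakfield.

No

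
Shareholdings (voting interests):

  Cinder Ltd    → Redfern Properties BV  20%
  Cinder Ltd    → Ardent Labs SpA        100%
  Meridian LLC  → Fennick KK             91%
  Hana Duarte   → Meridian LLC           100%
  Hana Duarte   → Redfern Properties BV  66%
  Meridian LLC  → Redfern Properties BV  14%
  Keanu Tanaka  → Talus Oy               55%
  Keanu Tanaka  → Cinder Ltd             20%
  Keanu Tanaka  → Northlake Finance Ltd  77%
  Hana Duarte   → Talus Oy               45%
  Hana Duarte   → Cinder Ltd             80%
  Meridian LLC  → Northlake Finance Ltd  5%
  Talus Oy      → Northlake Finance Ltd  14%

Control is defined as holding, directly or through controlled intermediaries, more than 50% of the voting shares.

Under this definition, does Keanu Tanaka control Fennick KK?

No

Keanu holds 55% of Talus, so Keanu controls Talus.
Talus and Keanu together hold 14% + 77% = 91% of Northlake, so Keanu controls Northlake.
Neither Keanu nor any entity Keanu controls holds any voting interest in Fennick.
So Keanu does not control Fennick.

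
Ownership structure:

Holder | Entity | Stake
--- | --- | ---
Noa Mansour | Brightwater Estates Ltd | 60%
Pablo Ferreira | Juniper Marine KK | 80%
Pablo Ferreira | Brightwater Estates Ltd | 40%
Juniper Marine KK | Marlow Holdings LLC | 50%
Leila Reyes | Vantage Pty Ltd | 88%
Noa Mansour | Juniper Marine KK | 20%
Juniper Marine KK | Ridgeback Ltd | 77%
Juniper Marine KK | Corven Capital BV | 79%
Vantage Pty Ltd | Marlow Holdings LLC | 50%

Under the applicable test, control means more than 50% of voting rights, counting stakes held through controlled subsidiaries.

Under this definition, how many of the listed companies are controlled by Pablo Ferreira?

Pablo holds 80% of Juniper, so Pablo controls Juniper.
Juniper holds 77% of Ridgeback, so Pablo controls Ridgeback.
Juniper holds 79% of Corven, so Pablo controls Corven.
No other company's threshold is met.
Pablo controls 3 companies.

3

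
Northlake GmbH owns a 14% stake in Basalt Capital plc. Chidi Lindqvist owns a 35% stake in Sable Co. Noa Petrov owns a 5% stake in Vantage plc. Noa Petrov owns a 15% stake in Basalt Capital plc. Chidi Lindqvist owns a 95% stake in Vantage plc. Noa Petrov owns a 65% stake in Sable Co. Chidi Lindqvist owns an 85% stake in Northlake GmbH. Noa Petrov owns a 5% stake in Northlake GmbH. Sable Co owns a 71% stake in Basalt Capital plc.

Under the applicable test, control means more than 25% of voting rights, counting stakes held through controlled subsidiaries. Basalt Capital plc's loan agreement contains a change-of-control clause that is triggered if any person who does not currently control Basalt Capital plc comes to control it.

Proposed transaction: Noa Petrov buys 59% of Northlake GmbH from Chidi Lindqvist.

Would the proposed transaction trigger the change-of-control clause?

The purchase adds only to Noa's holdings (Chidi's stake shrinks), so Noa is the only person who could newly come to control Basalt.
Noa holds 65% of Sable, so Noa controls Sable.
Noa and Sable together hold 15% + 71% = 86% of Basalt, so Noa controls Basalt.
So Noa already controls Basalt before the transaction.
After the purchase, Noa's direct stake in Northlake rises to 5% + 59% = 64%, and Chidi's stake falls to 26%.
Noa controlled Basalt already, so this is not a new person acquiring control; every other person's position is unchanged or reduced.
No new person acquires control, so the clause is not triggered.

No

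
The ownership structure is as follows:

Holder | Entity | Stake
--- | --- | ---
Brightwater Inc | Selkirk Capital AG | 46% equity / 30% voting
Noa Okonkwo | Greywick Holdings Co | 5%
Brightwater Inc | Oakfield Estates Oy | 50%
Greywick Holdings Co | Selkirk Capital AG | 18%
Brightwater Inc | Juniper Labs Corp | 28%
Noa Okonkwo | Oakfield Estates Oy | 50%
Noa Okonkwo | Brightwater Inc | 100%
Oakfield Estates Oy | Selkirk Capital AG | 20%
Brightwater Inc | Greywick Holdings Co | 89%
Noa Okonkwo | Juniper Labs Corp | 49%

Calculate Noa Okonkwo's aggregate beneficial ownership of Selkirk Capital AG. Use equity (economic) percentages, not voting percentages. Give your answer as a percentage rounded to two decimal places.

82.92%

Noa reaches Selkirk along 5 paths.
Via Brightwater: 100% × 46% = 46%.
Via Brightwater → Greywick: 100% × 89% × 18% = 16.02%.
Via Greywick: 5% × 18% = 0.9%.
Via Brightwater → Oakfield: 100% × 50% × 20% = 10%.
Via Oakfield: 50% × 20% = 10%.
Total: 46% + 16.02% + 0.9% + 10% + 10% = 82.92%.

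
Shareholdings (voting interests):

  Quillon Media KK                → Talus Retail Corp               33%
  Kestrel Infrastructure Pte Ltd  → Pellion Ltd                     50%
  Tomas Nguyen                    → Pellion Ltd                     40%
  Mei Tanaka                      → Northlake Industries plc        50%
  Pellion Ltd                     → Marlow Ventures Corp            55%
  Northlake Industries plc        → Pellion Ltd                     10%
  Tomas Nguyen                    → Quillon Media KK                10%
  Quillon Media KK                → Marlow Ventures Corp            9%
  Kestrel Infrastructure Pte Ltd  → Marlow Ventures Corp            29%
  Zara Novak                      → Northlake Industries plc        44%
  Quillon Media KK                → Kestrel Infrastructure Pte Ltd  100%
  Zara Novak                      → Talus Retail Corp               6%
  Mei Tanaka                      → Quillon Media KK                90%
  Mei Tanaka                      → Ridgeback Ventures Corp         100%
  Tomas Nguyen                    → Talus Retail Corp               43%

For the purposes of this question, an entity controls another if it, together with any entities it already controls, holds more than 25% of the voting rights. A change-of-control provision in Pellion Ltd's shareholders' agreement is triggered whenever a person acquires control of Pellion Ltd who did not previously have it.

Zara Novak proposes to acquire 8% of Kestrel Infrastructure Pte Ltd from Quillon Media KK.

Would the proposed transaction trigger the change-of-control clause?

The purchase adds only to Zara's holdings (Quillon's stake shrinks), so Zara is the only person who could newly come to control Pellion.
Zara holds 44% of Northlake, so Zara controls Northlake.
In Pellion, Zara's side holds only 10%, not > 25%.
So before the transaction, Zara does not control Pellion.
After the purchase, Zara holds 8% of Kestrel directly, and Quillon's stake falls to 92%.
Zara's side now holds 8% of Kestrel, not > 25%, so Zara still does not control Kestrel.
After the transaction, Zara's side holds 10% of Pellion, not > 25%, so Zara still does not control Pellion.
No new person acquires control, so the clause is not triggered.

No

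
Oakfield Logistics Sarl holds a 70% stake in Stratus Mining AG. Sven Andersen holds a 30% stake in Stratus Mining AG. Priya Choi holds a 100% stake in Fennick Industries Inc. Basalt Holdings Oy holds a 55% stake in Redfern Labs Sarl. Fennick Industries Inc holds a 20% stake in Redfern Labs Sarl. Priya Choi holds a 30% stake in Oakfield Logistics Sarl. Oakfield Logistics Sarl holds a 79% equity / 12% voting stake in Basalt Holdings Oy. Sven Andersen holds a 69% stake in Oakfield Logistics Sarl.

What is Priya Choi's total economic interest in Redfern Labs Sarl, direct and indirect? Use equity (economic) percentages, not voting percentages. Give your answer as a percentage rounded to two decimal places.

Priya reaches Redfern along 2 paths.
Via Oakfield → Basalt: 30% × 79% × 55% = 13.035%.
Via Fennick: 100% × 20% = 20%.
Total: 13.035% + 20% = 33.035%.
Rounded: 33.04%.

33.04%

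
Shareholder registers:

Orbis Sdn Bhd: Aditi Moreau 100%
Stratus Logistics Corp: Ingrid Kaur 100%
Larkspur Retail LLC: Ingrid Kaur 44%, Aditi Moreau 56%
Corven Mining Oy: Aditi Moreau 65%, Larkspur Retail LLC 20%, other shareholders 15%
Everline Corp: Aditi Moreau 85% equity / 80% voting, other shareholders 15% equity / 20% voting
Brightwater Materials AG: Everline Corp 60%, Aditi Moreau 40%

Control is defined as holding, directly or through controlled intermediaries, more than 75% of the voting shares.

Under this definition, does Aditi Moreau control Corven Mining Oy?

No

Aditi holds 100% of Orbis, so Aditi controls Orbis.
Aditi holds 80% of Everline, so Aditi controls Everline.
Everline and Aditi together hold 60% + 40% = 100% of Brightwater, so Aditi controls Brightwater.
In Corven, Aditi's side holds only 65%, not > 75%.
So Aditi does not control Corven.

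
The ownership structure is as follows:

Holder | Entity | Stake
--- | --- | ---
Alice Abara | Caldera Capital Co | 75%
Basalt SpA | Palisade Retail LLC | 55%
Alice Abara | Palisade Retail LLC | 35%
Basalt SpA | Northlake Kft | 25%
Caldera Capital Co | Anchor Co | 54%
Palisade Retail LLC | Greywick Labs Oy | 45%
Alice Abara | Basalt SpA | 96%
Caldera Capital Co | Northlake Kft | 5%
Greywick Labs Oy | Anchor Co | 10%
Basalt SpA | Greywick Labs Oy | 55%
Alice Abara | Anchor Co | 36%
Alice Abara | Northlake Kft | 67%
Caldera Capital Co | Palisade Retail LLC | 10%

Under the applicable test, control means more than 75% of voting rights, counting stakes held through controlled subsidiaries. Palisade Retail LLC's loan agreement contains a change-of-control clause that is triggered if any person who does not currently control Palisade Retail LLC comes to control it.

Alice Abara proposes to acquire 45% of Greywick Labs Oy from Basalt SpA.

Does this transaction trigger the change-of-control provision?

No

The purchase adds only to Alice's holdings (Basalt's stake shrinks), so Alice is the only person who could newly come to control Palisade.
Alice holds 96% of Basalt, so Alice controls Basalt.
Basalt and Alice together hold 55% + 35% = 90% of Palisade, so Alice controls Palisade.
So Alice already controls Palisade before the transaction.
After the purchase, Alice holds 45% of Greywick directly, and Basalt's stake falls to 10%.
Alice controlled Palisade already, so this is not a new person acquiring control; every other person's position is unchanged or reduced.
No new person acquires control, so the clause is not triggered.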